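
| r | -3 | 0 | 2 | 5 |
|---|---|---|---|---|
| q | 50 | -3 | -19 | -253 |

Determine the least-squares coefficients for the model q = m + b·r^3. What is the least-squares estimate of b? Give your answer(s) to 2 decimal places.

b = -2.00

Entries of MᵀM: Σ1 = 4, Σr^3 = 106, Σr^3·r^3 = 16418.
Right-hand side: Σq = -225, Σr^3·q = -33127.
Eliminating b: 16418·(row 1) − 106·(row 2) gives 54436·m = 16418·(-225) − 106·(-33127) = -182588, so m = -45647/13609.
Then b = ((-33127) − 106·(-45647/13609))/16418 = -54329/27218.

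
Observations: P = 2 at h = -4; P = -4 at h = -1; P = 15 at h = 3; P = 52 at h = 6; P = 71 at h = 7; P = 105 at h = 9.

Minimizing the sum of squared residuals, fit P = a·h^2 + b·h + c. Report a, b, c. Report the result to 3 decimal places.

a = 0.998, b = 3.054, c = -1.957

Normal-equation sums: Σh^2·h^2 = 10596, Σh^2·h = 1250, Σh^2 = 192, Σh·h = 192, Σh = 20, Σ1 = 6.
And Σh^2·P = 14019, Σh·P = 1795, ΣP = 241.
Normal equations: [[10596, 1250, 192]; [1250, 192, 20]; [192, 20, 6]]·[a, b, c]ᵀ = [14019, 1795, 241]ᵀ.
Solving the 3×3 system (Gaussian elimination) gives a = 278341/278826, b = 283815/92942, c = -545551/278826.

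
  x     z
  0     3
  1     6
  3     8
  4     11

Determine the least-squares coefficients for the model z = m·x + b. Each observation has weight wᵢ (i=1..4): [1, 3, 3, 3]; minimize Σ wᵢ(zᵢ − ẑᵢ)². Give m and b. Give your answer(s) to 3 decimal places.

From the data, Σwᵢ·x·x = 78, Σwᵢ·x = 24, Σwᵢ·1 = 10.
Moment sums: Σwᵢ·x·z = 222, Σwᵢ·z = 78.
Eliminating b: 10·(row 1) − 24·(row 2) gives 204·m = 10·222 − 24·78 = 348, so m = 29/17.
Then b = (78 − 24·(29/17))/10 = 63/17.

m = 1.706, b = 3.706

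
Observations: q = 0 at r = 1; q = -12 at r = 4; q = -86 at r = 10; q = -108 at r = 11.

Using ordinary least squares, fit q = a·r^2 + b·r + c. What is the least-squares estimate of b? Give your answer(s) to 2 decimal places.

b = 1.25

From the data, Σr^2·r^2 = 24898, Σr^2·r = 2396, Σr^2 = 238, Σr·r = 238, Σr = 26, Σ1 = 4.
Moment sums: Σr^2·q = -21860, Σr·q = -2096, Σq = -206.
Solving the 3×3 system (Gaussian elimination) gives a = -3319/3342, b = 1391/1114, c = -1757/3342.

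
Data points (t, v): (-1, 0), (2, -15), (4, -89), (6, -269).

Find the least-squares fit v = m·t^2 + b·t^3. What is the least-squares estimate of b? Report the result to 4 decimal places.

With design matrix A, AᵀA = [[1569, 8831]; [8831, 50817]] and Aᵀv = [-11168, -63920]ᵀ.
Eliminating b: 50817·(row 1) − 8831·(row 2) gives 1745312·m = 50817·(-11168) − 8831·(-63920) = -3046736, so m = -190421/109082.
Then b = ((-63920) − 8831·(-190421/109082))/50817 = -104117/109082.

b = -0.9545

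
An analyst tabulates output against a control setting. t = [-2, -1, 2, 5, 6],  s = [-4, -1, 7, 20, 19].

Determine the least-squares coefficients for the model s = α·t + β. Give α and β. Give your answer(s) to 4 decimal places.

α = 3.1000, β = 2.0000

Sums needed: Σt·t = 70, Σt = 10, Σ1 = 5.
And Σt·s = 237, Σs = 41.
So XᵀX·[α, β]ᵀ = Xᵀs: [[70, 10]; [10, 5]]·[α, β]ᵀ = [237, 41]ᵀ.
Eliminating β: 5·(row 1) − 10·(row 2) gives 250·α = 5·237 − 10·41 = 775, so α = 31/10.
Then β = (41 − 10·(31/10))/5 = 2.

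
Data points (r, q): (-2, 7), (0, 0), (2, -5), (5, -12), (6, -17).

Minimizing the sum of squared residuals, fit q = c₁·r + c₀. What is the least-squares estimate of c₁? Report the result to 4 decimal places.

Sums needed: Σr·r = 69, Σr = 11, Σ1 = 5.
For Xᵀq: Σr·q = -186, Σq = -27.
Δ = 69·5 − 11² = 224.
c₁ = ((-186)·5 − 11·(-27))/224 = -633/224; c₀ = (69·(-27) − 11·(-186))/224 = 183/224.

c₁ = -2.8259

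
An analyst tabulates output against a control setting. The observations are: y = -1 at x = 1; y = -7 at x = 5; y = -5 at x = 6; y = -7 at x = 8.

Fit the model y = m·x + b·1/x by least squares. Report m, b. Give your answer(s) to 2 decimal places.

m = -0.96, b = -0.25

Forming MᵀM = [[126, 4]; [4, 15601/14400]] and Mᵀy = [-122, -493/120]ᵀ gives MᵀM·[m, b]ᵀ = Mᵀy.
Eliminating b: (15601/14400)·(row 1) − 4·(row 2) gives (96407/800)·m = (15601/14400)·(-122) − 4·(-493/120) = -833341/7200, so m = -833341/867663.
Then b = ((-493/120) − 4·(-833341/867663))/(15601/14400) = -23720/96407.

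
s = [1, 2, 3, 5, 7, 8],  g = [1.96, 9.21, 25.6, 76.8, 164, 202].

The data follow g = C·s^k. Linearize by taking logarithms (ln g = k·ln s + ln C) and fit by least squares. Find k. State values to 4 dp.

k = 2.2526

Let Y = ln g. Fitting Y = k·ln s + ln C by least squares:
XᵀX = [[12.3883, 7.4265]; [7.4265, 6]], rhs = [33.0504, 20.8852]ᵀ  (here Σln s = 7.4265, Σ(ln s)² = 12.3883, Σln g = 20.8852, Σln s·ln g = 33.0504).
Δ = 12.3883·6 − (7.4265)² = 19.1764; k = (33.0504·6 − 7.4265·20.8852)/19.1764 = 2.25264, ln C = (12.3883·20.8852 − 7.4265·33.0504)/19.1764 = 0.69264.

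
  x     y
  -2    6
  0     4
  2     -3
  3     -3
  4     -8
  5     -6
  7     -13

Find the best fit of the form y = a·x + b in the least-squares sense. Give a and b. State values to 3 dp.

a = -2.121, b = 2.472

Compute the Gram sums: Σx·x = 107, Σx = 19, Σ1 = 7.
Moment sums: Σx·y = -180, Σy = -23.
Normal equations: [[107, 19]; [19, 7]]·[a, b]ᵀ = [-180, -23]ᵀ.
det = 107·7 − 19² = 388.
a = ((-180)·7 − 19·(-23))/388 = -823/388; b = (107·(-23) − 19·(-180))/388 = 959/388.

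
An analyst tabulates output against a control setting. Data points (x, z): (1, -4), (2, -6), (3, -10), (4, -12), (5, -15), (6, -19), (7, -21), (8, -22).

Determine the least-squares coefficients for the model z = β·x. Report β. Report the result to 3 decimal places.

β = -2.971

Entries of MᵀM: Σx·x = 204.
Moment sums: Σx·z = -606.
β = (-606)/204 = -2.97059.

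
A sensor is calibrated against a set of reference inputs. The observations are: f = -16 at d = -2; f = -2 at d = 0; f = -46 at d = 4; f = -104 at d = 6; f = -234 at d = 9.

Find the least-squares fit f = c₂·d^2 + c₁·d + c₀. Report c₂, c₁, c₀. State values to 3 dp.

Sums needed: Σd^2·d^2 = 8129, Σd^2·d = 1001, Σd^2 = 137, Σd·d = 137, Σd = 17, Σ1 = 5.
Moment sums: Σd^2·f = -23498, Σd·f = -2882, Σf = -402.
So AᵀA·[c₂, c₁, c₀]ᵀ = Aᵀf: [[8129, 1001, 137]; [1001, 137, 17]; [137, 17, 5]]·[c₂, c₁, c₀]ᵀ = [-23498, -2882, -402]ᵀ.
Row-reducing yields c₂ = -9257/3129, c₁ = 2693/3129, c₀ = -2362/1043.

c₂ = -2.958, c₁ = 0.861, c₀ = -2.265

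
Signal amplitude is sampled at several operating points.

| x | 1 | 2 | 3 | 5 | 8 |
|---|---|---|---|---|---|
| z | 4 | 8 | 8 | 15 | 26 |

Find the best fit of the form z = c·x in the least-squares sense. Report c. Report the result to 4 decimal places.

The normal system AᵀA·[c]ᵀ = Aᵀz is [[103]]·[c]ᵀ = [327]ᵀ.
Hence c = 327 / 103 ≈ 3.17476.

c = 3.1748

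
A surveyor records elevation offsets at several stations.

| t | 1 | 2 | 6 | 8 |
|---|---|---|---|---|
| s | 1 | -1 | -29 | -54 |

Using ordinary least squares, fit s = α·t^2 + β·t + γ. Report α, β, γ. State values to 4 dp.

XᵀX·[α, β, γ]ᵀ = Xᵀs reads: 5409·α + 737·β + 105·γ = -4503;  737·α + 105·β + 17·γ = -607;  105·α + 17·β + 4·γ = -83.
(Σt^2·t^2 = 5409, Σt^2·t = 737, Σt^2 = 105, Σt·t = 105, Σt = 17, Σ1 = 4, Σt^2·s = -4503, Σt·s = -607, Σs = -83.)
Inverting the 3×3 Gram matrix, [α, β, γ]ᵀ = [-1098/1171, 657/1171, 1732/1171]ᵀ.

α = -0.9377, β = 0.5611, γ = 1.4791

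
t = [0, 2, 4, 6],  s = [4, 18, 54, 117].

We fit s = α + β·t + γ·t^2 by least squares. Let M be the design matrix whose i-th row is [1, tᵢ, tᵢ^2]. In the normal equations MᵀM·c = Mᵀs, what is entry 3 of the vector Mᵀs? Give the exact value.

5148

Entry 3 ↔ basis t^2, so (Mᵀs)_{3} = Σᵢ (t^2)·sᵢ = (0)·(4) + (4)·(18) + (16)·(54) + (36)·(117) = 5148.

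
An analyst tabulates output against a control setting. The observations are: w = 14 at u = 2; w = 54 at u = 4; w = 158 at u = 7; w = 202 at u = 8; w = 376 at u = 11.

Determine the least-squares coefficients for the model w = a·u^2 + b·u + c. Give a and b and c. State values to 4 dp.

Entries of MᵀM: Σu^2·u^2 = 21410, Σu^2·u = 2258, Σu^2 = 254, Σu·u = 254, Σu = 32, Σ1 = 5.
Right-hand side: Σu^2·w = 67086, Σu·w = 7102, Σw = 804.
So MᵀM·[a, b, c]ᵀ = Mᵀw: [[21410, 2258, 254]; [2258, 254, 32]; [254, 32, 5]]·[a, b, c]ᵀ = [67086, 7102, 804]ᵀ.
Solving the 3×3 system (Gaussian elimination) gives a = 11233/3876, b = 191/76, c = -4859/1938.

a = 2.8981, b = 2.5132, c = -2.5072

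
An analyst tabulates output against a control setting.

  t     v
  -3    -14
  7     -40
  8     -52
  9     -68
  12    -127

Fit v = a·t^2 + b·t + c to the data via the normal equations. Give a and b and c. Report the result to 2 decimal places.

Sums needed: Σt^2·t^2 = 33875, Σt^2·t = 3285, Σt^2 = 347, Σt·t = 347, Σt = 33, Σ1 = 5.
For Aᵀv: Σt^2·v = -29210, Σt·v = -2790, Σv = -301.
Normal equations: [[33875, 3285, 347]; [3285, 347, 33]; [347, 33, 5]]·[a, b, c]ᵀ = [-29210, -2790, -301]ᵀ.
Solving the 3×3 system (Gaussian elimination) gives a = -344749/344568, b = 170615/114856, c = -97795/172284.

a = -1.00, b = 1.49, c = -0.57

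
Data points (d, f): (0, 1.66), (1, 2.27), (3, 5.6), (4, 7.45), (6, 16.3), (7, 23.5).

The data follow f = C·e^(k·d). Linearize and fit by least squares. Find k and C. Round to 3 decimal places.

k = 0.383, C = 1.641

Linearized form: ln f = k·d + ln C. From the 6 transformed points,
AᵀA = [[111.0000, 21.0000]; [21.0000, 6]], rhs = [52.8669, 11.0057]ᵀ  (here Σd = 21.0000, Σ(d)² = 111.0000, Σln f = 11.0057, Σd·ln f = 52.8669).
Slope k = (n·Σd·ln f − Σd·Σln f)/(n·Σ(d)² − (Σd)²) = (6·52.8669 − 21.0000·11.0057)/225.0000 = 0.38258; ln C = (Σln f − k·Σd)/n = 0.49525, so C = exp(0.49525) = 1.64091.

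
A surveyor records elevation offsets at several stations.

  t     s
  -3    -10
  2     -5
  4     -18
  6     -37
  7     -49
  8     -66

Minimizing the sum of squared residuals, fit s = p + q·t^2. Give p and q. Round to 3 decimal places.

Forming MᵀM = [[6, 178]; [178, 8146]] and Mᵀs = [-185, -8355]ᵀ gives MᵀM·[p, q]ᵀ = Mᵀs.
Determinant 6·8146 − 178² = 17192.
p = ((-185)·8146 − 178·(-8355))/17192 = -4955/4298; q = (6·(-8355) − 178·(-185))/17192 = -2150/2149.

p = -1.153, q = -1.000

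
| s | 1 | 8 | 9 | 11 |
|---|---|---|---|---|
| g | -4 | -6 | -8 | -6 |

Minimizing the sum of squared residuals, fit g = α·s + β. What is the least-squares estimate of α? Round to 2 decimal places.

α = -0.28

Setting ∂/∂α … = 0 gives: 267·α + 29·β = -190;  29·α + 4·β = -24.
(Σs·s = 267, Σs = 29, Σ1 = 4, Σs·g = -190, Σg = -24.)
Δ = 267·4 − 29² = 227.
α = ((-190)·4 − 29·(-24))/227 = -64/227; β = (267·(-24) − 29·(-190))/227 = -898/227.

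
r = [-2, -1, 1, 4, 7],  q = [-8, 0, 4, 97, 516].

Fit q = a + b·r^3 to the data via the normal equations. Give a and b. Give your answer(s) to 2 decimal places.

a = 2.36, b = 1.50

The normal equations are: 5·a + 399·b = 609;  399·a + 121811·b = 183264.
(Σ1 = 5, Σr^3 = 399, Σr^3·r^3 = 121811, Σq = 609, Σr^3·q = 183264.)
Δ = 5·121811 − 399² = 449854.
a = (609·121811 − 399·183264)/449854 = 1060563/449854; b = (5·183264 − 399·609)/449854 = 673329/449854.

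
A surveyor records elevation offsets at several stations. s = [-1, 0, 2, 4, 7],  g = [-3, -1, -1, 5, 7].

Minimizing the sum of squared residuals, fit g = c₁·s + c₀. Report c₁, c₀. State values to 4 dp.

Normal-equation sums: Σs·s = 70, Σs = 12, Σ1 = 5.
Right-hand side: Σs·g = 70, Σg = 7.
Normal equations: [[70, 12]; [12, 5]]·[c₁, c₀]ᵀ = [70, 7]ᵀ.
Eliminating c₀: 5·(row 1) − 12·(row 2) gives 206·c₁ = 5·70 − 12·7 = 266, so c₁ = 133/103.
Then c₀ = (7 − 12·(133/103))/5 = -175/103.

c₁ = 1.2913, c₀ = -1.6990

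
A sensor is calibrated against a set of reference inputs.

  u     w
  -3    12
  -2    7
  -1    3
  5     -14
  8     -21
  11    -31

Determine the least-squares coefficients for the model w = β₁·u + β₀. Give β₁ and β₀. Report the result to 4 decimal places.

Entries of AᵀA: Σu·u = 224, Σu = 18, Σ1 = 6.
For Aᵀw: Σu·w = -632, Σw = -44.
AᵀA·[β₁, β₀]ᵀ = Aᵀw becomes [[224, 18]; [18, 6]]·[β₁, β₀]ᵀ = [-632, -44]ᵀ.
Eliminating β₀: 6·(row 1) − 18·(row 2) gives 1020·β₁ = 6·(-632) − 18·(-44) = -3000, so β₁ = -50/17.
Then β₀ = ((-44) − 18·(-50/17))/6 = 76/51.

β₁ = -2.9412, β₀ = 1.4902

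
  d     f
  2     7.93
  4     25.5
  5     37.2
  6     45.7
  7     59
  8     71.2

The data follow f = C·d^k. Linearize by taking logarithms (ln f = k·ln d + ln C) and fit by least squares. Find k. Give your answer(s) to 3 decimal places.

Let Y = ln f. Fitting Y = k·ln d + ln C by least squares:
AᵀA = [[16.3136, 9.5060]; [9.5060, 6]], rhs = [35.3979, 21.0908]ᵀ  (here Σln d = 9.5060, Σ(ln d)² = 16.3136, Σln f = 21.0908, Σln d·ln f = 35.3979).
Solving (det = 7.5177): k = 1.58275, ln C = 1.00752.

k = 1.583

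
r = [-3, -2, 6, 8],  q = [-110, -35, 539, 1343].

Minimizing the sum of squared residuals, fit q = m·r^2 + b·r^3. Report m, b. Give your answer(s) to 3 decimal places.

m = -3.101, b = 3.011

From the data, Σr^2·r^2 = 5489, Σr^2·r^3 = 40269, Σr^3·r^3 = 309593.
Right-hand side: Σr^2·q = 104226, Σr^3·q = 807290.
Normal equations: [[5489, 40269]; [40269, 309593]]·[m, b]ᵀ = [104226, 807290]ᵀ.
Eliminating b: 309593·(row 1) − 40269·(row 2) gives 77763616·m = 309593·104226 − 40269·807290 = -241120992, so m = -1076433/347159.
Then b = (807290 − 40269·(-1076433/347159))/309593 = 1045259/347159.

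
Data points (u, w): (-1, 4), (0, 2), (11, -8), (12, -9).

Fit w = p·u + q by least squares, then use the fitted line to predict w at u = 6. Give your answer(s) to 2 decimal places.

The normal equations are: 266·p + 22·q = -200;  22·p + 4·q = -11.
Eliminating q: 4·(row 1) − 22·(row 2) gives 580·p = 4·(-200) − 22·(-11) = -558, so p = -279/290.
Then q = ((-11) − 22·(-279/290))/4 = 737/290.
At u = 6: ŵ = (-279/290)·(6) + (737/290)·(1) = -937/290.

ŵ = -3.23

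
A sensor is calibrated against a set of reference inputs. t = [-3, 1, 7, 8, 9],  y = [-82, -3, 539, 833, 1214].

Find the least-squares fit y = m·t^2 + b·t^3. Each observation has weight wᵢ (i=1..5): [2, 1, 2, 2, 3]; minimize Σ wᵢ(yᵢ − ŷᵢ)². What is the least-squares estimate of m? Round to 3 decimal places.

m = -3.009

Sums needed: Σwᵢ·t^2·t^2 = 32840, Σwᵢ·t^2·t^3 = 275812, Σwᵢ·t^3·t^3 = 2355368.
And Σwᵢ·t^2·y = 452969, Σwᵢ·t^3·y = 3882189.
AᵀWA·[m, b]ᵀ = AᵀWy becomes [[32840, 275812]; [275812, 2355368]]·[m, b]ᵀ = [452969, 3882189]ᵀ.
Δ = 32840·2355368 − 275812² = 1278025776.
m = (452969·2355368 − 275812·3882189)/1278025776 = -961406219/319506444; b = (32840·3882189 − 275812·452969)/1278025776 = 639200233/319506444.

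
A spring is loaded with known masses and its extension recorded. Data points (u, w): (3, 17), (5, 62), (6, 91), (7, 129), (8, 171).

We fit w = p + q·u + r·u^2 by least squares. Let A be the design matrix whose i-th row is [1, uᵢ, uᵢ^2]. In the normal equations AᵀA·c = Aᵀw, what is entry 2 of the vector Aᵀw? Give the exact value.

3178

Entry 2 ↔ basis u, so (Aᵀw)_{2} = Σᵢ (u)·wᵢ = (3)·(17) + (5)·(62) + (6)·(91) + (7)·(129) + (8)·(171) = 3178.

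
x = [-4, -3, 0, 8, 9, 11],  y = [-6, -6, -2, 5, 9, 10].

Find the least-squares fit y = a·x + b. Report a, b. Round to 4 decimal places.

a = 1.0943, b = -2.1632

With design matrix A, AᵀA = [[291, 21]; [21, 6]] and Aᵀy = [273, 10]ᵀ.
Determinant 291·6 − 21² = 1305.
a = (273·6 − 21·10)/1305 = 476/435; b = (291·10 − 21·273)/1305 = -941/435.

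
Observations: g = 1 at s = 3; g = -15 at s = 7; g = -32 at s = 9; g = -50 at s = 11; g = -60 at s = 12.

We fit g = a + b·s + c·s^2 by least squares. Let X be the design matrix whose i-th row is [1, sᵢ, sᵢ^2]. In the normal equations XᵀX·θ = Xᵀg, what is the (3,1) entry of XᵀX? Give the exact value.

Row 3 ↔ basis s^2, column 1 ↔ basis 1, so (XᵀX)_{3,1} = Σᵢ s^2 = (9)·(1) + (49)·(1) + (81)·(1) + (121)·(1) + (144)·(1) = 404.

404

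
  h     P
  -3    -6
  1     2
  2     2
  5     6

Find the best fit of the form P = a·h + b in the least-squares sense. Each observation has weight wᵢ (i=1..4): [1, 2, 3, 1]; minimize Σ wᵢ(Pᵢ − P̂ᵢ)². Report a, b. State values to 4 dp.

a = 1.4746, b = -0.6780

From the data, Σwᵢ·h·h = 48, Σwᵢ·h = 10, Σwᵢ·1 = 7.
Moment sums: Σwᵢ·h·P = 64, Σwᵢ·P = 10.
So XᵀWX·[a, b]ᵀ = XᵀWP: [[48, 10]; [10, 7]]·[a, b]ᵀ = [64, 10]ᵀ.
Eliminating b: 7·(row 1) − 10·(row 2) gives 236·a = 7·64 − 10·10 = 348, so a = 87/59.
Then b = (10 − 10·(87/59))/7 = -40/59.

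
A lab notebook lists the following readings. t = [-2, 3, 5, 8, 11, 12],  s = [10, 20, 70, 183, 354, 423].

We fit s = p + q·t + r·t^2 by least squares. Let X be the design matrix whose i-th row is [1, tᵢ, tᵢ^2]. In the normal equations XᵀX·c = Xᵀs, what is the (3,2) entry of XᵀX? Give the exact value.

3715

Row 3 ↔ basis t^2, column 2 ↔ basis t, so (XᵀX)_{3,2} = Σᵢ (t^2)·(t) = (4)·(-2) + (9)·(3) + (25)·(5) + (64)·(8) + (121)·(11) + (144)·(12) = 3715.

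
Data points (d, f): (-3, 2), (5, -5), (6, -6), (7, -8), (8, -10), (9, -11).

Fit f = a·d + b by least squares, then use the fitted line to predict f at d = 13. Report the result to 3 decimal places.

Sums needed: Σd·d = 264, Σd = 32, Σ1 = 6.
Moment sums: Σd·f = -302, Σf = -38.
Δ = 264·6 − 32² = 560.
a = ((-302)·6 − 32·(-38))/560 = -149/140; b = (264·(-38) − 32·(-302))/560 = -23/35.
At d = 13: f̂ = (-149/140)·(13) + (-23/35)·(1) = -2029/140.

f̂ = -14.493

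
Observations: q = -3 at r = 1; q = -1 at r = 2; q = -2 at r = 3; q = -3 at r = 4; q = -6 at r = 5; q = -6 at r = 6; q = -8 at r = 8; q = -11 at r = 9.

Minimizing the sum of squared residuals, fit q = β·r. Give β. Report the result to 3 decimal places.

The normal system XᵀX·[β]ᵀ = Xᵀq is [[236]]·[β]ᵀ = [-252]ᵀ.
Hence β = -252 / 236 ≈ -1.0678.

β = -1.068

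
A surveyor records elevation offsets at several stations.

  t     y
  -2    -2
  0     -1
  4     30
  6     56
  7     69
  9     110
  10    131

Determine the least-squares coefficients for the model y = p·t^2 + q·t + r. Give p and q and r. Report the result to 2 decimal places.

p = 0.99, q = 3.26, r = 0.08

XᵀX·[p, q, r]ᵀ = Xᵀy reads: 20530·p + 2344·q + 286·r = 27879;  2344·p + 286·q + 34·r = 3243;  286·p + 34·q + 7·r = 393.
Row-reducing yields p = 60229/61138, q = 199051/61138, r = 347/4367.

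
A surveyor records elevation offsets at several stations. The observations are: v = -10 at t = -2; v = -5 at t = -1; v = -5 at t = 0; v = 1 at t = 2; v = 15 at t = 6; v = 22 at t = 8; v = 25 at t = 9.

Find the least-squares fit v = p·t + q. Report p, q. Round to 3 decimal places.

Compute the Gram sums: Σt·t = 190, Σt = 22, Σ1 = 7.
Moment sums: Σt·v = 518, Σv = 43.
XᵀX·[p, q]ᵀ = Xᵀv becomes [[190, 22]; [22, 7]]·[p, q]ᵀ = [518, 43]ᵀ.
det = 190·7 − 22² = 846.
p = (518·7 − 22·43)/846 = 1340/423; q = (190·43 − 22·518)/846 = -1613/423.

p = 3.168, q = -3.813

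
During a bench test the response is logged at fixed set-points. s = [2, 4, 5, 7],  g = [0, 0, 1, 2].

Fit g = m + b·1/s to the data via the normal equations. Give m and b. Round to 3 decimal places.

m = 1.978, b = -4.493

Entries of XᵀX: Σ1 = 4, Σ1/s = 153/140, Σ1/s·1/s = 7309/19600.
And Σg = 3, Σ1/s·g = 17/35.
XᵀX·[m, b]ᵀ = Xᵀg becomes [[4, 153/140]; [153/140, 7309/19600]]·[m, b]ᵀ = [3, 17/35]ᵀ.
Eliminating b: (7309/19600)·(row 1) − (153/140)·(row 2) gives (5827/19600)·m = (7309/19600)·3 − (153/140)·(17/35) = 11523/19600, so m = 11523/5827.
Then b = ((17/35) − (153/140)·(11523/5827))/(7309/19600) = -26180/5827.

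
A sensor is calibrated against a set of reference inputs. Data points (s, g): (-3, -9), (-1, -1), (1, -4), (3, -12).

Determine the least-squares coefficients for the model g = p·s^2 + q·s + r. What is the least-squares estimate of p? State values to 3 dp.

p = -1.000

Compute the Gram sums: Σs^2·s^2 = 164, Σs^2·s = 0, Σs^2 = 20, Σs·s = 20, Σs = 0, Σ1 = 4.
Right-hand side: Σs^2·g = -194, Σs·g = -12, Σg = -26.
Row-reducing yields p = -1, q = -3/5, r = -3/2.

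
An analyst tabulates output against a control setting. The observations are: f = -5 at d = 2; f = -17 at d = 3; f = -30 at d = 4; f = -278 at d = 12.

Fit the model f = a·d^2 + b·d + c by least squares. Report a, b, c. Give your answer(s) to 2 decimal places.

a = -1.84, b = -1.52, c = 4.99

Normal-equation sums: Σd^2·d^2 = 21089, Σd^2·d = 1827, Σd^2 = 173, Σd·d = 173, Σd = 21, Σ1 = 4.
Right-hand side: Σd^2·f = -40685, Σd·f = -3517, Σf = -330.
Inverting the 3×3 Gram matrix, [a, b, c]ᵀ = [-17875/9722, -14761/9722, 24262/4861]ᵀ.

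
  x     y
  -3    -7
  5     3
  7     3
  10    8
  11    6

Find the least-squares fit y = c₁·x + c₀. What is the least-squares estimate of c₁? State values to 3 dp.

c₁ = 1.008

Entries of MᵀM: Σx·x = 304, Σx = 30, Σ1 = 5.
Moment sums: Σx·y = 203, Σy = 13.
Determinant 304·5 − 30² = 620.
c₁ = (203·5 − 30·13)/620 = 125/124; c₀ = (304·13 − 30·203)/620 = -1069/310.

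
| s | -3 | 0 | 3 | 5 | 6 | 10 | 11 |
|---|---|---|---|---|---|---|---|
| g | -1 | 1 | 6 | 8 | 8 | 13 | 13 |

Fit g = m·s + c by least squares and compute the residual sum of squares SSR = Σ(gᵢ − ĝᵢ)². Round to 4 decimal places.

Sums needed: Σs·s = 300, Σs = 32, Σ1 = 7.
Moment sums: Σs·g = 382, Σg = 48.
So XᵀX·[m, c]ᵀ = Xᵀg: [[300, 32]; [32, 7]]·[m, c]ᵀ = [382, 48]ᵀ.
Δ = 300·7 − 32² = 1076.
m = (382·7 − 32·48)/1076 = 569/538; c = (300·48 − 32·382)/1076 = 544/269.
Residuals: 81/538, -275/269, 433/538, 371/538, -99/269, 108/269, -353/538; SSR = 785/269.

SSR = 2.9182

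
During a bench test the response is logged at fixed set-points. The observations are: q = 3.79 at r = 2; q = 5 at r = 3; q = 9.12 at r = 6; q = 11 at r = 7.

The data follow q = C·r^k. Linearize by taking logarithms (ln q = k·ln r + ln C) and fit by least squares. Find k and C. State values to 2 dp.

k = 0.85, C = 2.05

Let Y = ln q. Fitting Y = k·ln r + ln C by least squares:
Σln r = 5.5294, Σ(ln r)² = 8.6844, Σln q = 7.5502, Σln r·ln q = 11.3184.
Equations: 8.6844·k + 5.5294·ln C = 11.3184;  5.5294·k + 4·ln C = 7.5502.
Slope k = (n·Σln r·ln q − Σln r·Σln q)/(n·Σ(ln r)² − (Σln r)²) = (4·11.3184 − 5.5294·7.5502)/4.1629 = 0.84687; ln C = (Σln q − k·Σln r)/n = 0.71686, so C = exp(0.71686) = 2.04799.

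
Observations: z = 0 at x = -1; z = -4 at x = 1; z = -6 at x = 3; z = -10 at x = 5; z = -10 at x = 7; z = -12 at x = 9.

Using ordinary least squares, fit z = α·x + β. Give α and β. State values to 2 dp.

Sums needed: Σx·x = 166, Σx = 24, Σ1 = 6.
For Aᵀz: Σx·z = -250, Σz = -42.
AᵀA·[α, β]ᵀ = Aᵀz becomes [[166, 24]; [24, 6]]·[α, β]ᵀ = [-250, -42]ᵀ.
Δ = 166·6 − 24² = 420.
α = ((-250)·6 − 24·(-42))/420 = -41/35; β = (166·(-42) − 24·(-250))/420 = -81/35.

α = -1.17, β = -2.31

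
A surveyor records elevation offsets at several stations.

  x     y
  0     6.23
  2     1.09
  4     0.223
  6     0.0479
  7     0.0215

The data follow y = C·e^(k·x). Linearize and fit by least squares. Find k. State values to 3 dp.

k = -0.804

Linearized form: ln y = k·x + ln C. From the 5 transformed points,
Sums: Σx = 19.0000, Σ(x)² = 105.0000, Σln y = -6.4634, Σx·ln y = -50.9397.
Normal system: [[105.0000, 19.0000]; [19.0000, 5]]·[k, ln C]ᵀ = [-50.9397, -6.4634]ᵀ.
Solving (det = 164.0000): k = -0.80424, ln C = 1.76342.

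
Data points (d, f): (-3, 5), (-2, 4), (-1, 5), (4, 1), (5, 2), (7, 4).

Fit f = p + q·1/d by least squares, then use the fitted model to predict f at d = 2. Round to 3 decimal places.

f̂ = 1.713

From the data, Σ1 = 6, Σ1/d = -521/420, Σ1/d·1/d = 261781/176400.
And Σf = 21, Σ1/d·f = -3127/420.
So XᵀX·[p, q]ᵀ = Xᵀf: [[6, -521/420]; [-521/420, 261781/176400]]·[p, q]ᵀ = [21, -3127/420]ᵀ.
det = 6·(261781/176400) − (-521/420)² = 259849/35280.
p = (21·(261781/176400) − (-521/420)·(-3127/420))/(259849/35280) = 3868234/1299245; q = (6·(-3127/420) − (-521/420)·21)/(259849/35280) = -656964/259849.
At d = 2: f̂ = (3868234/1299245)·(1) + (-656964/259849)·(1/2) = 2225824/1299245.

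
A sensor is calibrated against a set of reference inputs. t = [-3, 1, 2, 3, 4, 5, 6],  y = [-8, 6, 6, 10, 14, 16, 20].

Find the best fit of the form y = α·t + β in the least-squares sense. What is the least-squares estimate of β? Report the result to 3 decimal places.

Compute the Gram sums: Σt·t = 100, Σt = 18, Σ1 = 7.
Moment sums: Σt·y = 328, Σy = 64.
So XᵀX·[α, β]ᵀ = Xᵀy: [[100, 18]; [18, 7]]·[α, β]ᵀ = [328, 64]ᵀ.
Determinant 100·7 − 18² = 376.
α = (328·7 − 18·64)/376 = 143/47; β = (100·64 − 18·328)/376 = 62/47.

β = 1.319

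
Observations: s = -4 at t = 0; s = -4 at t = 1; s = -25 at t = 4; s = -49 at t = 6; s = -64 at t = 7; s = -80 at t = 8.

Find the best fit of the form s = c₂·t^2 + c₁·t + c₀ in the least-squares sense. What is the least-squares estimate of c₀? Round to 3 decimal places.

From the data, Σt^2·t^2 = 8050, Σt^2·t = 1136, Σt^2 = 166, Σt·t = 166, Σt = 26, Σ1 = 6.
And Σt^2·s = -10424, Σt·s = -1486, Σs = -226.
So MᵀM·[c₂, c₁, c₀]ᵀ = Mᵀs: [[8050, 1136, 166]; [1136, 166, 26]; [166, 26, 6]]·[c₂, c₁, c₀]ᵀ = [-10424, -1486, -226]ᵀ.
Row-reducing yields c₂ = -568/539, c₁ = -683/539, c₀ = -148/49.

c₀ = -3.020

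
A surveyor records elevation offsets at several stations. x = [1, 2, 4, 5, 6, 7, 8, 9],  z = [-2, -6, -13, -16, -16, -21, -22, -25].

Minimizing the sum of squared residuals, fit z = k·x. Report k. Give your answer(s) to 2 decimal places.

With design matrix A, AᵀA = [[276]] and Aᵀz = [-790]ᵀ.
Hence k = -790 / 276 ≈ -2.86232.

k = -2.86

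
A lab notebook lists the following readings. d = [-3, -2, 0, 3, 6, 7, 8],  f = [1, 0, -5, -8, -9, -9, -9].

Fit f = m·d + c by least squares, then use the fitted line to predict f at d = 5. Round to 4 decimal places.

f̂ = -7.6794

Normal-equation sums: Σd·d = 171, Σd = 19, Σ1 = 7.
Right-hand side: Σd·f = -216, Σf = -39.
Normal equations: [[171, 19]; [19, 7]]·[m, c]ᵀ = [-216, -39]ᵀ.
Eliminating c: 7·(row 1) − 19·(row 2) gives 836·m = 7·(-216) − 19·(-39) = -771, so m = -771/836.
Then c = ((-39) − 19·(-771/836))/7 = -135/44.
At d = 5: f̂ = (-771/836)·(5) + (-135/44)·(1) = -1605/209.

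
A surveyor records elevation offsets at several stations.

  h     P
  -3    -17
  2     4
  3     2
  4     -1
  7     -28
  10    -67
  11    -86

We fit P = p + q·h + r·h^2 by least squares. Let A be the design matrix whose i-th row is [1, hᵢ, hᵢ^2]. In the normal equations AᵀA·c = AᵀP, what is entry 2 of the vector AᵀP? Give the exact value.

Entry 2 ↔ basis h, so (AᵀP)_{2} = Σᵢ (h)·Pᵢ = (-3)·(-17) + (2)·(4) + (3)·(2) + (4)·(-1) + (7)·(-28) + (10)·(-67) + (11)·(-86) = -1751.

-1751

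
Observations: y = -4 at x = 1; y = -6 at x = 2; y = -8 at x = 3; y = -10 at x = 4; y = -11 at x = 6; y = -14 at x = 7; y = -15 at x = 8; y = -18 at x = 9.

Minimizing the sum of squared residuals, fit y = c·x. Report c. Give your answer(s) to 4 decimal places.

Forming AᵀA = [[260]] and Aᵀy = [-526]ᵀ gives AᵀA·[c]ᵀ = Aᵀy.
c = (-526)/260 = -2.02308.

c = -2.0231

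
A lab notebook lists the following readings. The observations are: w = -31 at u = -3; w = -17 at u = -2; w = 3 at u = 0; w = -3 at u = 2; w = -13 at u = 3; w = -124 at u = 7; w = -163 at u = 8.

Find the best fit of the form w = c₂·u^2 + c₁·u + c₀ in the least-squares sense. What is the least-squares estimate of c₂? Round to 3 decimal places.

With design matrix X, XᵀX = [[6691, 855, 139]; [855, 139, 15]; [139, 15, 7]] and Xᵀw = [-16984, -2090, -348]ᵀ.
Solving the 3×3 system (Gaussian elimination) gives c₂ = -286553/95928, c₁ = 95755/31976, c₀ = 10913/3426.

c₂ = -2.987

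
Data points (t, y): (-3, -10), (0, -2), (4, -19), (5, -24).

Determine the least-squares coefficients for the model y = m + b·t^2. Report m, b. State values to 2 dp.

m = -2.38, b = -0.91

XᵀX·[m, b]ᵀ = Xᵀy reads: 4·m + 50·b = -55;  50·m + 962·b = -994.
det = 4·962 − 50² = 1348.
m = ((-55)·962 − 50·(-994))/1348 = -1605/674; b = (4·(-994) − 50·(-55))/1348 = -613/674.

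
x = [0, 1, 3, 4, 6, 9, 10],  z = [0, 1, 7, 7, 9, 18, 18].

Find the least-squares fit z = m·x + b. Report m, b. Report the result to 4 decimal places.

Normal-equation sums: Σx·x = 243, Σx = 33, Σ1 = 7.
Right-hand side: Σx·z = 446, Σz = 60.
Normal equations: [[243, 33]; [33, 7]]·[m, b]ᵀ = [446, 60]ᵀ.
Determinant 243·7 − 33² = 612.
m = (446·7 − 33·60)/612 = 571/306; b = (243·60 − 33·446)/612 = -23/102.

m = 1.8660, b = -0.2255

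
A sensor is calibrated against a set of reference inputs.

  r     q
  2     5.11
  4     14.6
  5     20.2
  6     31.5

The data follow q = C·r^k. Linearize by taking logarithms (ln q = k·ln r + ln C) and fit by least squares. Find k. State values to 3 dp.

Let Y = ln q. Fitting Y = k·ln r + ln C by least squares:
Σln r = 5.4806, Σ(ln r)² = 8.2030, Σln q = 10.7679, Σln r·ln q = 15.8664.
Equations: 8.2030·k + 5.4806·ln C = 15.8664;  5.4806·k + 4·ln C = 10.7679.
Δ = 8.2030·4 − (5.4806)² = 2.7744; k = (15.8664·4 − 5.4806·10.7679)/2.7744 = 1.60411, ln C = (8.2030·10.7679 − 5.4806·15.8664)/2.7744 = 0.49408.

k = 1.604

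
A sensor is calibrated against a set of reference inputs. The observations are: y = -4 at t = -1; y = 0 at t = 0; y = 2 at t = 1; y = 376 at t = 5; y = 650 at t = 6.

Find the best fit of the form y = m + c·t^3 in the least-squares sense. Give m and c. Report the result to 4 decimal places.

m = -0.6542, c = 3.0125

Setting ∂/∂m … = 0 gives: 5·m + 341·c = 1024;  341·m + 62283·c = 187406.
(Σ1 = 5, Σt^3 = 341, Σt^3·t^3 = 62283, Σy = 1024, Σt^3·y = 187406.)
det = 5·62283 − 341² = 195134.
m = (1024·62283 − 341·187406)/195134 = -63827/97567; c = (5·187406 − 341·1024)/195134 = 293923/97567.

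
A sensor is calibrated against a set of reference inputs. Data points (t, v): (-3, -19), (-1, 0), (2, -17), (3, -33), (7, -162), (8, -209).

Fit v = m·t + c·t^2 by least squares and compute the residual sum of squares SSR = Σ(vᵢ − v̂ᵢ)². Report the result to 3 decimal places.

SSR = 1.349

With design matrix M, MᵀM = [[136, 862]; [862, 6676]] and Mᵀv = [-2882, -21850]ᵀ.
det = 136·6676 − 862² = 164892.
m = ((-2882)·6676 − 862·(-21850))/164892 = -101383/41223; c = (136·(-21850) − 862·(-2882))/164892 = -121829/41223.
Residuals: 3025/13741, 20446/41223, -10709/41223, 13417/13741, 56/1963, -7487/41223; SSR = 55616/41223.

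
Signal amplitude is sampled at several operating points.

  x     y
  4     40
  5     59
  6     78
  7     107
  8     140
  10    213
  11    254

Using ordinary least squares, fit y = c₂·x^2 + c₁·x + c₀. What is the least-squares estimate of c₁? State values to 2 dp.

Sums needed: Σx^2·x^2 = 33315, Σx^2·x = 3591, Σx^2 = 411, Σx·x = 411, Σx = 51, Σ1 = 7.
And Σx^2·y = 71160, Σx·y = 7716, Σy = 891.
MᵀM·[c₂, c₁, c₀]ᵀ = Mᵀy becomes [[33315, 3591, 411]; [3591, 411, 51]; [411, 51, 7]]·[c₂, c₁, c₀]ᵀ = [71160, 7716, 891]ᵀ.
Row-reducing yields c₂ = 2449/1204, c₁ = 335/1204, c₀ = 1755/301.

c₁ = 0.28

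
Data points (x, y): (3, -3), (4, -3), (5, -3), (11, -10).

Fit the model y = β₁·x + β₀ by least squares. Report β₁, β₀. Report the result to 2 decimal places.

β₁ = -0.95, β₀ = 0.70

From the data, Σx·x = 171, Σx = 23, Σ1 = 4.
And Σx·y = -146, Σy = -19.
Eliminating β₀: 4·(row 1) − 23·(row 2) gives 155·β₁ = 4·(-146) − 23·(-19) = -147, so β₁ = -147/155.
Then β₀ = ((-19) − 23·(-147/155))/4 = 109/155.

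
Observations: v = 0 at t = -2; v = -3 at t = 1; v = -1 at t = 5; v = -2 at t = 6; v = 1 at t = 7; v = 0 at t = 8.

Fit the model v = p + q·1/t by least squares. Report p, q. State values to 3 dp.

Setting ∂/∂p … = 0 gives: 6·p + (953/840)·q = -5;  (953/840)·p + (955249/705600)·q = -356/105.
Δ = 6·(955249/705600) − (953/840)² = 964657/141120.
p = ((-5)·(955249/705600) − (953/840)·(-356/105))/(964657/141120) = -2062101/4823285; q = (6·(-356/105) − (953/840)·(-5))/(964657/141120) = -2070264/964657.

p = -0.428, q = -2.146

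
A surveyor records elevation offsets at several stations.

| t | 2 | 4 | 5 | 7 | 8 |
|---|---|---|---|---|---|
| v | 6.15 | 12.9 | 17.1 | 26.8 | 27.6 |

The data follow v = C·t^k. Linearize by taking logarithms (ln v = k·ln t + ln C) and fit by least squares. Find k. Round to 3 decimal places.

Linearized form: ln v = k·ln t + ln C. From the 5 transformed points,
Σln t = 7.7142, Σ(ln t)² = 13.1032, Σln v = 13.8190, Σln t·ln v = 22.6716.
Normal system: [[13.1032, 7.7142]; [7.7142, 5]]·[k, ln C]ᵀ = [22.6716, 13.8190]ᵀ.
Solving (det = 6.0066): k = 1.12463, ln C = 1.02867.

k = 1.125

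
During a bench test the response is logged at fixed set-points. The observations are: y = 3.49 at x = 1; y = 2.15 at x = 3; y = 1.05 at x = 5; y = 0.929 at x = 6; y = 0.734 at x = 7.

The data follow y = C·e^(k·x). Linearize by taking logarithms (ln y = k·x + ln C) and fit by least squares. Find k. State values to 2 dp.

Taking logs, ln y = k·x + ln C, so regress ln y on x.
Σx = 22.0000, Σ(x)² = 120.0000, Σln y = 1.6813, Σx·ln y = 1.1837.
Normal system: [[120.0000, 22.0000]; [22.0000, 5]]·[k, ln C]ᵀ = [1.1837, 1.6813]ᵀ.
Solving (det = 116.0000): k = -0.26784, ln C = 1.51476.

k = -0.27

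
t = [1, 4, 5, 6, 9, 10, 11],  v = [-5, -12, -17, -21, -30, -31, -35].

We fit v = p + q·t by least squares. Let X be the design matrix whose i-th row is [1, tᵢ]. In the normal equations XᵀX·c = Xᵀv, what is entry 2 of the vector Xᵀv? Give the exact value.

Entry 2 ↔ basis t, so (Xᵀv)_{2} = Σᵢ (t)·vᵢ = (1)·(-5) + (4)·(-12) + (5)·(-17) + (6)·(-21) + (9)·(-30) + (10)·(-31) + (11)·(-35) = -1229.

-1229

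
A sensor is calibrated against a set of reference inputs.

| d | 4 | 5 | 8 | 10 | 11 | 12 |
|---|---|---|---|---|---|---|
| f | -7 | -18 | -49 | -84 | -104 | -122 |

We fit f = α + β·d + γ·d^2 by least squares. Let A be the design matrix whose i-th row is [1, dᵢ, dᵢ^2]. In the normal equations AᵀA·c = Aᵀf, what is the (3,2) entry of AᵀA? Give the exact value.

Row 3 ↔ basis d^2, column 2 ↔ basis d, so (AᵀA)_{3,2} = Σᵢ (d^2)·(d) = (16)·(4) + (25)·(5) + (64)·(8) + (100)·(10) + (121)·(11) + (144)·(12) = 4760.

4760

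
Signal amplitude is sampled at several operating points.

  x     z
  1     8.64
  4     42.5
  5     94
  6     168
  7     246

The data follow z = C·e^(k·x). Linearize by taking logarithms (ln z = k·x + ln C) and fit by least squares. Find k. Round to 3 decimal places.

k = 0.575

Taking logs, ln z = k·x + ln C, so regress ln z on x.
AᵀA = [[127.0000, 23.0000]; [23.0000, 5]], rhs = [109.1520, 21.0785]ᵀ  (here Σx = 23.0000, Σ(x)² = 127.0000, Σln z = 21.0785, Σx·ln z = 109.1520).
Slope k = (n·Σx·ln z − Σx·Σln z)/(n·Σ(x)² − (Σx)²) = (5·109.1520 − 23.0000·21.0785)/106.0000 = 0.57504; ln C = (Σln z − k·Σx)/n = 1.57050.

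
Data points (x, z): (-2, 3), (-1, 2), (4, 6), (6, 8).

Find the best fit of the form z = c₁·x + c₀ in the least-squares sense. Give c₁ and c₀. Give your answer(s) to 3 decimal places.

Entries of AᵀA: Σx·x = 57, Σx = 7, Σ1 = 4.
Moment sums: Σx·z = 64, Σz = 19.
Eliminating c₀: 4·(row 1) − 7·(row 2) gives 179·c₁ = 4·64 − 7·19 = 123, so c₁ = 123/179.
Then c₀ = (19 − 7·(123/179))/4 = 635/179.

c₁ = 0.687, c₀ = 3.547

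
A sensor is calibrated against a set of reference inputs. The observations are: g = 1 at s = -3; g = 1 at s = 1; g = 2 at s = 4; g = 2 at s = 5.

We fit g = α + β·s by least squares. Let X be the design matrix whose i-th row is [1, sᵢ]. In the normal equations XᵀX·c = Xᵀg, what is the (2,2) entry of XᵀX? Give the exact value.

Row 2 ↔ basis s, column 2 ↔ basis s, so (XᵀX)_{2,2} = Σᵢ (s)·(s) = (-3)·(-3) + (1)·(1) + (4)·(4) + (5)·(5) = 51.

51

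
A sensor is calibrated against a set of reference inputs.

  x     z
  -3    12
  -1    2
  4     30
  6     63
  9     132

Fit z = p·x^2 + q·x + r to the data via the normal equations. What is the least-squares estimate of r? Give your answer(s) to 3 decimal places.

From the data, Σx^2·x^2 = 8195, Σx^2·x = 981, Σx^2 = 143, Σx·x = 143, Σx = 15, Σ1 = 5.
And Σx^2·z = 13550, Σx·z = 1648, Σz = 239.
Inverting the 3×3 Gram matrix, [p, q, r]ᵀ = [120099/81338, 96235/81338, 82210/40669]ᵀ.

r = 2.021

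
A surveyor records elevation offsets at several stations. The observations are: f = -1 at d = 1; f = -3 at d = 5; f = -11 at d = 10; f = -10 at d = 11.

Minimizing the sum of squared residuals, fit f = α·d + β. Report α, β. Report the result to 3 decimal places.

Entries of XᵀX: Σd·d = 247, Σd = 27, Σ1 = 4.
And Σd·f = -236, Σf = -25.
Eliminating β: 4·(row 1) − 27·(row 2) gives 259·α = 4·(-236) − 27·(-25) = -269, so α = -269/259.
Then β = ((-25) − 27·(-269/259))/4 = 197/259.

α = -1.039, β = 0.761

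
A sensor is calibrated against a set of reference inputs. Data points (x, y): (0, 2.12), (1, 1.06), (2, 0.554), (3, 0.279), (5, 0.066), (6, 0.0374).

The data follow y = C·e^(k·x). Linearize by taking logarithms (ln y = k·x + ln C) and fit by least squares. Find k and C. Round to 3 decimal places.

k = -0.680, C = 2.118

Taking logs, ln y = k·x + ln C, so regress ln y on x.
Σx = 17.0000, Σ(x)² = 75.0000, Σln y = -7.0616, Σx·ln y = -38.2596.
Equations: 75.0000·k + 17.0000·ln C = -38.2596;  17.0000·k + 6·ln C = -7.0616.
Slope k = (n·Σx·ln y − Σx·Σln y)/(n·Σ(x)² − (Σx)²) = (6·-38.2596 − 17.0000·-7.0616)/161.0000 = -0.68018; ln C = (Σln y − k·Σx)/n = 0.75025, so C = exp(0.75025) = 2.11752.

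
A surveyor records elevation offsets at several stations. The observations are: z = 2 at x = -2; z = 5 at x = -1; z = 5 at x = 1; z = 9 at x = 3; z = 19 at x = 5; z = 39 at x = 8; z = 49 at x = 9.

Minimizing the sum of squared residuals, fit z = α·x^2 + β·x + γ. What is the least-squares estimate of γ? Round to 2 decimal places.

γ = 3.31

The normal equations are: 11381·α + 1385·β + 185·γ = 7039;  1385·α + 185·β + 23·γ = 871;  185·α + 23·β + 7·γ = 128.
Row-reducing yields α = 58379/124166, β = 96493/124166, γ = 205271/62083.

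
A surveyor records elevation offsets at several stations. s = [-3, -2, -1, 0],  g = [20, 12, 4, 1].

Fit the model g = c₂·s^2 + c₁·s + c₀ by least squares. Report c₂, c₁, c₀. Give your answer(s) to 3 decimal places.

c₂ = 1.250, c₁ = -2.750, c₀ = 0.750

Entries of XᵀX: Σs^2·s^2 = 98, Σs^2·s = -36, Σs^2 = 14, Σs·s = 14, Σs = -6, Σ1 = 4.
Moment sums: Σs^2·g = 232, Σs·g = -88, Σg = 37.
Inverting the 3×3 Gram matrix, [c₂, c₁, c₀]ᵀ = [5/4, -11/4, 3/4]ᵀ.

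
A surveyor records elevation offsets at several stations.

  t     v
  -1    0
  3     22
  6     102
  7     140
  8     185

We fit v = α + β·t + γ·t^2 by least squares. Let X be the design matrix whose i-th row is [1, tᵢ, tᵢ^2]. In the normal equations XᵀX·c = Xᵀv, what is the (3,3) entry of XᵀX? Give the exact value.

Row 3 ↔ basis t^2, column 3 ↔ basis t^2, so (XᵀX)_{3,3} = Σᵢ (t^2)·(t^2) = (1)·(1) + (9)·(9) + (36)·(36) + (49)·(49) + (64)·(64) = 7875.

7875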